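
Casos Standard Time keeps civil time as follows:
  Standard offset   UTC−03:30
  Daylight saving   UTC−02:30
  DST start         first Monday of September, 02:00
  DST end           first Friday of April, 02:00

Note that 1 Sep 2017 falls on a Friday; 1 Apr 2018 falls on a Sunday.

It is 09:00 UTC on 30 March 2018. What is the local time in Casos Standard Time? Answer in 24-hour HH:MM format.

06:30

1 September 2017 is a Friday, so the first Monday is September 4.
1 April 2018 is a Sunday, so the first Friday is April 6.
At the standard offset (UTC−03:30), 09:00 UTC − 3h30m = 05:30 Casos Standard Time standard time.
Daylight saving runs 4 September 2017 – 6 April 2018; the standard-time date in Casos Standard Time, 30 March 2018, is inside that window, so Casos Standard Time is at UTC−02:30.
09:00 UTC − 2h30m = 06:30 local.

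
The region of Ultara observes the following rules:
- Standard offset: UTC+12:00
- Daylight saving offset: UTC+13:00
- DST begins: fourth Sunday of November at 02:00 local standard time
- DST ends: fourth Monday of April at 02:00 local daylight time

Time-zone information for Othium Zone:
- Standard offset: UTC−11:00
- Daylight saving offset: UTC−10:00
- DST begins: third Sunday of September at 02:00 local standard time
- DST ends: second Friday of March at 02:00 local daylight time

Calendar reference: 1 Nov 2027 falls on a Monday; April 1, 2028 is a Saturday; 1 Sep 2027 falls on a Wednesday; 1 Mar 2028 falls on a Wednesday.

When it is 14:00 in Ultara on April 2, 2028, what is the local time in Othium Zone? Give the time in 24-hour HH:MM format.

1 November 2027 is a Monday, so the first Sunday is November 7 and the fourth is November 28.
1 April 2028 is a Saturday, so the first Monday is April 3 and the fourth is April 24.
April 2, 2028 lies within the daylight-saving period (28 November 2027 – 24 April 2028), so Ultara is on daylight time, UTC+13:00.
14:00 Ultara − 13h = 01:00 UTC.
1 September 2027 is a Wednesday, so the first Sunday is September 5 and the third is September 19.
1 March 2028 is a Wednesday, so the first Friday is March 3 and the second is March 10.
At the standard offset (UTC−11:00), 01:00 UTC − 11h = 14:00 Othium Zone standard time (rolling into the previous day, 1 April 2028).
Daylight saving runs 19 September 2027 – 10 March 2028; the standard-time date in Othium Zone, April 1, 2028, is outside that window, so Othium Zone is on standard time at UTC−11:00.
01:00 UTC − 11h = 14:00 Othium Zone (rolling into the previous day, 1 April 2028).

14:00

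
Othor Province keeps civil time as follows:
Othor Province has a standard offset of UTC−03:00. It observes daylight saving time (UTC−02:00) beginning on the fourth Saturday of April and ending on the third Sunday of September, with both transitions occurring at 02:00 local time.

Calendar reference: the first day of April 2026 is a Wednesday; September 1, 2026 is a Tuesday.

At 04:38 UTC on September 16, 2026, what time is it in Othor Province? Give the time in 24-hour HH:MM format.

1 April 2026 is a Wednesday, so the first Saturday is April 4 and the fourth is April 25.
1 September 2026 is a Tuesday, so the first Sunday is September 6 and the third is September 20.
At the standard offset (UTC−03:00), 04:38 UTC − 3h = 01:38 Othor Province standard time.
The standard-time date in Othor Province, September 16, 2026, falls between 25 April and 20 September, so daylight saving is in effect and Othor Province is at UTC−02:00.
04:38 UTC − 2h = 02:38 local.

02:38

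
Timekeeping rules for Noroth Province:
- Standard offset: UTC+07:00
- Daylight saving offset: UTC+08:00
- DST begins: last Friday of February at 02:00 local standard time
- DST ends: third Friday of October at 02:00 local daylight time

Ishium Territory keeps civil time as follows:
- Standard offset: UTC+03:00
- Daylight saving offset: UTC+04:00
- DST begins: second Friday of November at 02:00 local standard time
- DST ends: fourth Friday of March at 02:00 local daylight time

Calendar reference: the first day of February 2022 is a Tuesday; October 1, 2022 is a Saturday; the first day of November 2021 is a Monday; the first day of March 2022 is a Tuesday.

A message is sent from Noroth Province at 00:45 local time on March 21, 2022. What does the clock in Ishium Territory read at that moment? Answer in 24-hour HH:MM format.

1 February 2022 is a Tuesday, so Fridays fall on 4, 11, 18, 25; the last is February 25.
1 October 2022 is a Saturday, so the first Friday is October 7 and the third is October 21.
Daylight saving runs 25 February – 21 October; March 21, 2022 is inside that window, so Noroth Province is at UTC+08:00.
00:45 Noroth Province − 8h = 16:45 UTC (rolling into the previous day, 20 March 2022).
1 November 2021 is a Monday, so the first Friday is November 5 and the second is November 12.
1 March 2022 is a Tuesday, so the first Friday is March 4 and the fourth is March 25.
At the standard offset (UTC+03:00), 16:45 UTC + 3h = 19:45 Ishium Territory standard time.
Daylight saving runs 12 November 2021 – 25 March 2022; the standard-time date in Ishium Territory, March 20, 2022, is inside that window, so Ishium Territory is at UTC+04:00.
16:45 UTC + 4h = 20:45 Ishium Territory.

20:45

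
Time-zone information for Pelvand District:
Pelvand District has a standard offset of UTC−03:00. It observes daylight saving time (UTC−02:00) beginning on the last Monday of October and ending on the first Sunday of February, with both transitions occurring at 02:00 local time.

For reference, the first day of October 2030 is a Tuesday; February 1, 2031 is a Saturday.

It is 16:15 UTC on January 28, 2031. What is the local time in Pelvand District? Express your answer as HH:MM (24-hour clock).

1 October 2030 is a Tuesday, so Mondays fall on 7, 14, 21, 28; the last is October 28.
1 February 2031 is a Saturday, so the first Sunday is February 2.
At the standard offset (UTC−03:00), 16:15 UTC − 3h = 13:15 Pelvand District standard time.
The standard-time date in Pelvand District, January 28, 2031, falls between 28 October 2030 and 2 February 2031, so daylight saving is in effect and Pelvand District is at UTC−02:00.
16:15 UTC − 2h = 14:15 local.

14:15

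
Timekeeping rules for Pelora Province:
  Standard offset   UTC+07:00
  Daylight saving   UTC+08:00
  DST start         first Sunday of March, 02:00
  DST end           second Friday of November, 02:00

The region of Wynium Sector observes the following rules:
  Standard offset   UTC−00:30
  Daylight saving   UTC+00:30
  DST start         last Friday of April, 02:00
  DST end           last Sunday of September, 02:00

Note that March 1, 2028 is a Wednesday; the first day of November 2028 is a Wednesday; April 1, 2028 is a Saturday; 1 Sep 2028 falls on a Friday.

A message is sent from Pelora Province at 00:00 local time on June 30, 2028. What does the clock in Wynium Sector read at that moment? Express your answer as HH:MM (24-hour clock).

1 March 2028 is a Wednesday, so the first Sunday is March 5.
1 November 2028 is a Wednesday, so the first Friday is November 3 and the second is November 10.
Daylight saving runs 5 March – 10 November; June 30, 2028 is inside that window, so Pelora Province is at UTC+08:00.
00:00 Pelora Province − 8h = 16:00 UTC (rolling into the previous day, 29 June 2028).
1 April 2028 is a Saturday, so Fridays fall on 7, 14, 21, 28; the last is April 28.
1 September 2028 is a Friday, so Sundays fall on 3, 10, 17, 24; the last is September 24.
At the standard offset (UTC−00:30), 16:00 UTC − 0h30m = 15:30 Wynium Sector standard time.
The standard-time date in Wynium Sector, June 29, 2028, lies within the daylight-saving period (28 April – 24 September), so Wynium Sector is on daylight time, UTC+00:30.
16:00 UTC + 0h30m = 16:30 Wynium Sector.

16:30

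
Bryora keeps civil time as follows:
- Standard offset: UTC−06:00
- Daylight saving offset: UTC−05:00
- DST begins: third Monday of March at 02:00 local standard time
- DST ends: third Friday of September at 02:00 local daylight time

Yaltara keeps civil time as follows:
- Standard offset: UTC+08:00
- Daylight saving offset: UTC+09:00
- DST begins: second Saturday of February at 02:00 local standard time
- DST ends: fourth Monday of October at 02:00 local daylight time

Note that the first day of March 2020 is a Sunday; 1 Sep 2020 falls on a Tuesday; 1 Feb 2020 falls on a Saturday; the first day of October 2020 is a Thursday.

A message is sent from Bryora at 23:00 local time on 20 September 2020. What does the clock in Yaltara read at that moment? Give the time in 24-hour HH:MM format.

1 March 2020 is a Sunday, so the first Monday is March 2 and the third is March 16.
1 September 2020 is a Tuesday, so the first Friday is September 4 and the third is September 18.
20 September 2020 is outside the daylight-saving period (16 March – 18 September), so Bryora is on standard time, UTC−06:00.
23:00 Bryora + 6h = 05:00 UTC (rolling into the next day, 21 September 2020).
1 February 2020 is a Saturday, so the first Saturday is February 1 and the second is February 8.
1 October 2020 is a Thursday, so the first Monday is October 5 and the fourth is October 26.
At the standard offset (UTC+08:00), 05:00 UTC + 8h = 13:00 Yaltara standard time.
The standard-time date in Yaltara, 21 September 2020, lies within the daylight-saving period (8 February – 26 October), so Yaltara is on daylight time, UTC+09:00.
05:00 UTC + 9h = 14:00 Yaltara.

14:00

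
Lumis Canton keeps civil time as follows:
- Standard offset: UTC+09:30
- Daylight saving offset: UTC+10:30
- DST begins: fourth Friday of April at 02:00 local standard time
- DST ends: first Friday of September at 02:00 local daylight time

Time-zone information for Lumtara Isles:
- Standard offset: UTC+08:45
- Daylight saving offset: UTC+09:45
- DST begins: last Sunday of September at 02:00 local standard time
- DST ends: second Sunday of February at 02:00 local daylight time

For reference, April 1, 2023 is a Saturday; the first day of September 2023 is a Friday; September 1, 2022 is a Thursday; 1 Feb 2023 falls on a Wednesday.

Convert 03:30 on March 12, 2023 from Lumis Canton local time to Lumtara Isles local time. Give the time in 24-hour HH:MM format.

02:45

1 April 2023 is a Saturday, so the first Friday is April 7 and the fourth is April 28.
1 September 2023 is a Friday, so the first Friday is September 1.
March 12, 2023 is outside the daylight-saving period (28 April – 1 September), so Lumis Canton is on standard time, UTC+09:30.
03:30 Lumis Canton − 9h30m = 18:00 UTC (rolling into the previous day, 11 March 2023).
1 September 2022 is a Thursday, so Sundays fall on 4, 11, 18, 25; the last is September 25.
1 February 2023 is a Wednesday, so the first Sunday is February 5 and the second is February 12.
At the standard offset (UTC+08:45), 18:00 UTC + 8h45m = 02:45 Lumtara Isles standard time (rolling into the next day, 12 March 2023).
The standard-time date in Lumtara Isles, March 12, 2023, does not fall between 25 September 2022 and 12 February 2023, so daylight saving is not in effect and Lumtara Isles is at UTC+08:45.
18:00 UTC + 8h45m = 02:45 Lumtara Isles (rolling into the next day, 12 March 2023).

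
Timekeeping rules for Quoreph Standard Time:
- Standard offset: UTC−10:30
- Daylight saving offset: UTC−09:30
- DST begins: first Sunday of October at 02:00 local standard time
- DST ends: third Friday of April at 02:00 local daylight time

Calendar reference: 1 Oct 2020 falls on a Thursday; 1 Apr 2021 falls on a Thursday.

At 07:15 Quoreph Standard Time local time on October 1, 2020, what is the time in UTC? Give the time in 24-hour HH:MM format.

17:45

1 October 2020 is a Thursday, so the first Sunday is October 4.
1 April 2021 is a Thursday, so the first Friday is April 2 and the third is April 16.
Daylight saving runs 4 October 2020 – 16 April 2021; October 1, 2020 is outside that window, so Quoreph Standard Time is on standard time at UTC−10:30.
07:15 local + 10h30m = 17:45 UTC.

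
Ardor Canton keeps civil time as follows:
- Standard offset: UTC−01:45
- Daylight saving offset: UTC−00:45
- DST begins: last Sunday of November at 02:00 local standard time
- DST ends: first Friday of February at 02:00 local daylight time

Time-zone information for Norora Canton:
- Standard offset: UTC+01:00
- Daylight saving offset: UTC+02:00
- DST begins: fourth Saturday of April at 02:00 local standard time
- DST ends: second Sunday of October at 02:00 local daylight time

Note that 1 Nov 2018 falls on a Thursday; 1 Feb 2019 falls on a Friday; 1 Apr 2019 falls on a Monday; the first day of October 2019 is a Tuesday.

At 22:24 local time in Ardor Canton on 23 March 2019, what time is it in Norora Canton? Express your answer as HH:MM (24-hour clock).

01:09

1 November 2018 is a Thursday, so Sundays fall on 4, 11, 18, 25; the last is November 25.
1 February 2019 is a Friday, so the first Friday is February 1.
Daylight saving runs 25 November 2018 – 1 February 2019; 23 March 2019 is outside that window, so Ardor Canton is on standard time at UTC−01:45.
22:24 Ardor Canton + 1h45m = 00:09 UTC (rolling into the next day, 24 March 2019).
1 April 2019 is a Monday, so the first Saturday is April 6 and the fourth is April 27.
1 October 2019 is a Tuesday, so the first Sunday is October 6 and the second is October 13.
At the standard offset (UTC+01:00), 00:09 UTC + 1h = 01:09 Norora Canton standard time.
The standard-time date in Norora Canton, 24 March 2019, does not fall between 27 April and 13 October, so daylight saving is not in effect and Norora Canton is at UTC+01:00.
00:09 UTC + 1h = 01:09 Norora Canton.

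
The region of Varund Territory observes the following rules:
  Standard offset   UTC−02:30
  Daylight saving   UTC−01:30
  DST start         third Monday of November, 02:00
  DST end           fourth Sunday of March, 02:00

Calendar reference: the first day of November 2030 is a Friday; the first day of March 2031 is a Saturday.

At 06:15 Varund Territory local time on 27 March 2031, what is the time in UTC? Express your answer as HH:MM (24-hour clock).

1 November 2030 is a Friday, so the first Monday is November 4 and the third is November 18.
1 March 2031 is a Saturday, so the first Sunday is March 2 and the fourth is March 23.
Daylight saving runs 18 November 2030 – 23 March 2031; 27 March 2031 is outside that window, so Varund Territory is on standard time at UTC−02:30.
06:15 local + 2h30m = 08:45 UTC.

08:45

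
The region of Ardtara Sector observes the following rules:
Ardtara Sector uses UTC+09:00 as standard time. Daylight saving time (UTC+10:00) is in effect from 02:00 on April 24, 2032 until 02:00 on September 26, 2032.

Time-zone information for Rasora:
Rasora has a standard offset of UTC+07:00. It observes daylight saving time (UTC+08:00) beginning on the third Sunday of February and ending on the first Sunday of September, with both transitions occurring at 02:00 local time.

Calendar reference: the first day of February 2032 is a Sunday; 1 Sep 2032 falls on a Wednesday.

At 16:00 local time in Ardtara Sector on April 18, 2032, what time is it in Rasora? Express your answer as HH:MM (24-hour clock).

Daylight saving runs 24 April – 26 September; April 18, 2032 is outside that window, so Ardtara Sector is on standard time at UTC+09:00.
16:00 Ardtara Sector − 9h = 07:00 UTC.
1 February 2032 is a Sunday, so the first Sunday is February 1 and the third is February 15.
1 September 2032 is a Wednesday, so the first Sunday is September 5.
At the standard offset (UTC+07:00), 07:00 UTC + 7h = 14:00 Rasora standard time.
The standard-time date in Rasora, April 18, 2032, lies within the daylight-saving period (15 February – 5 September), so Rasora is on daylight time, UTC+08:00.
07:00 UTC + 8h = 15:00 Rasora.

15:00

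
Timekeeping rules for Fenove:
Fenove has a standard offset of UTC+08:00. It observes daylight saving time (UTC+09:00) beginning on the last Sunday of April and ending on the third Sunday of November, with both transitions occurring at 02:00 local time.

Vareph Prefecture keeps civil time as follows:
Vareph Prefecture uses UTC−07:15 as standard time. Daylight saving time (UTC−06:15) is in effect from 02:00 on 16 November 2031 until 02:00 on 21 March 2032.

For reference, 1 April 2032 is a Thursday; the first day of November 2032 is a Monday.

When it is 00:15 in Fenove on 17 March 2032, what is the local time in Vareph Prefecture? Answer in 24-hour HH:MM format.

1 April 2032 is a Thursday, so Sundays fall on 4, 11, 18, 25; the last is April 25.
1 November 2032 is a Monday, so the first Sunday is November 7 and the third is November 21.
17 March 2032 is outside the daylight-saving period (25 April – 21 November), so Fenove is on standard time, UTC+08:00.
00:15 Fenove − 8h = 16:15 UTC (rolling into the previous day, 16 March 2032).
At the standard offset (UTC−07:15), 16:15 UTC − 7h15m = 09:00 Vareph Prefecture standard time.
The standard-time date in Vareph Prefecture, 16 March 2032, lies within the daylight-saving period (16 November 2031 – 21 March 2032), so Vareph Prefecture is on daylight time, UTC−06:15.
16:15 UTC − 6h15m = 10:00 Vareph Prefecture.

10:00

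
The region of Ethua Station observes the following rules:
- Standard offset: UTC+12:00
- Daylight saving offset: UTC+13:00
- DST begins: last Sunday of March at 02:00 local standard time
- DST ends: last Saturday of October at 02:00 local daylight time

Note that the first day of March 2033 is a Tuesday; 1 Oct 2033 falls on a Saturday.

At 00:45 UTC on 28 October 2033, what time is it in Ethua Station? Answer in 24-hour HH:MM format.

13:45

1 March 2033 is a Tuesday, so Sundays fall on 6, 13, 20, 27; the last is March 27.
1 October 2033 is a Saturday, so Saturdays fall on 1, 8, 15, 22, 29; the last is October 29.
At the standard offset (UTC+12:00), 00:45 UTC + 12h = 12:45 Ethua Station standard time.
The standard-time date in Ethua Station, 28 October 2033, lies within the daylight-saving period (27 March – 29 October), so Ethua Station is on daylight time, UTC+13:00.
00:45 UTC + 13h = 13:45 local.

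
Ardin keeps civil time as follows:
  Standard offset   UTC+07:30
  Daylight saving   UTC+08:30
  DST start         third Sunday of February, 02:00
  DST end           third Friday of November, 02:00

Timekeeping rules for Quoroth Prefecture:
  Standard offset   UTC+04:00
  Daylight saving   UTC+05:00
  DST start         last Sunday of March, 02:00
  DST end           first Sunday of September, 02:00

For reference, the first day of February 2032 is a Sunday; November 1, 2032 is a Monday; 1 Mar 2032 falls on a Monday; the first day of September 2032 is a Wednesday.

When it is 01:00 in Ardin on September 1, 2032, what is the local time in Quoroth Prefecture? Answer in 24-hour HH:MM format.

1 February 2032 is a Sunday, so the first Sunday is February 1 and the third is February 15.
1 November 2032 is a Monday, so the first Friday is November 5 and the third is November 19.
September 1, 2032 falls between 15 February and 19 November, so daylight saving is in effect and Ardin is at UTC+08:30.
01:00 Ardin − 8h30m = 16:30 UTC (rolling into the previous day, 31 August 2032).
1 March 2032 is a Monday, so Sundays fall on 7, 14, 21, 28; the last is March 28.
1 September 2032 is a Wednesday, so the first Sunday is September 5.
At the standard offset (UTC+04:00), 16:30 UTC + 4h = 20:30 Quoroth Prefecture standard time.
Daylight saving runs 28 March – 5 September; the standard-time date in Quoroth Prefecture, August 31, 2032, is inside that window, so Quoroth Prefecture is at UTC+05:00.
16:30 UTC + 5h = 21:30 Quoroth Prefecture.

21:30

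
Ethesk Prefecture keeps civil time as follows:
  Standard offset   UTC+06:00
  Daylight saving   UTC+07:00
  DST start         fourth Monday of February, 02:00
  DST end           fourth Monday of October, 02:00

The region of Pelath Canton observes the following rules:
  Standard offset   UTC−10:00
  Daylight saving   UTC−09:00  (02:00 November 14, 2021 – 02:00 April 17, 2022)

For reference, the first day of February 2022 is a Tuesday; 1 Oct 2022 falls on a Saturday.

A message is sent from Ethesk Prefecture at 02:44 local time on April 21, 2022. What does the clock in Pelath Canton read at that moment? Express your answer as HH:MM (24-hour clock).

09:44

1 February 2022 is a Tuesday, so the first Monday is February 7 and the fourth is February 28.
1 October 2022 is a Saturday, so the first Monday is October 3 and the fourth is October 24.
April 21, 2022 falls between 28 February and 24 October, so daylight saving is in effect and Ethesk Prefecture is at UTC+07:00.
02:44 Ethesk Prefecture − 7h = 19:44 UTC (rolling into the previous day, 20 April 2022).
At the standard offset (UTC−10:00), 19:44 UTC − 10h = 09:44 Pelath Canton standard time.
The standard-time date in Pelath Canton, April 20, 2022, is outside the daylight-saving period (14 November 2021 – 17 April 2022), so Pelath Canton is on standard time, UTC−10:00.
19:44 UTC − 10h = 09:44 Pelath Canton.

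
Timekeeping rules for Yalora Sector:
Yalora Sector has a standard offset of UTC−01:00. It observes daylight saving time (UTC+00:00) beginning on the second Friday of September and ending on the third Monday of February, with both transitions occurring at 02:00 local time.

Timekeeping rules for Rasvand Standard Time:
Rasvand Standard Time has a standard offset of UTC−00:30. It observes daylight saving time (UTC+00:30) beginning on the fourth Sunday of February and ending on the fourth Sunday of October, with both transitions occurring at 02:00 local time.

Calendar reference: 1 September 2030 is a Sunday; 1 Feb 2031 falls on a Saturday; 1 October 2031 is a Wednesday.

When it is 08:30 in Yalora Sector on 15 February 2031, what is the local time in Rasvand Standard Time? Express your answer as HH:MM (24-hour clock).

08:00

1 September 2030 is a Sunday, so the first Friday is September 6 and the second is September 13.
1 February 2031 is a Saturday, so the first Monday is February 3 and the third is February 17.
15 February 2031 lies within the daylight-saving period (13 September 2030 – 17 February 2031), so Yalora Sector is on daylight time, UTC+00:00.
08:30 Yalora Sector − 0h = 08:30 UTC.
1 February 2031 is a Saturday, so the first Sunday is February 2 and the fourth is February 23.
1 October 2031 is a Wednesday, so the first Sunday is October 5 and the fourth is October 26.
At the standard offset (UTC−00:30), 08:30 UTC − 0h30m = 08:00 Rasvand Standard Time standard time.
The standard-time date in Rasvand Standard Time, 15 February 2031, does not fall between 23 February and 26 October, so daylight saving is not in effect and Rasvand Standard Time is at UTC−00:30.
08:30 UTC − 0h30m = 08:00 Rasvand Standard Time.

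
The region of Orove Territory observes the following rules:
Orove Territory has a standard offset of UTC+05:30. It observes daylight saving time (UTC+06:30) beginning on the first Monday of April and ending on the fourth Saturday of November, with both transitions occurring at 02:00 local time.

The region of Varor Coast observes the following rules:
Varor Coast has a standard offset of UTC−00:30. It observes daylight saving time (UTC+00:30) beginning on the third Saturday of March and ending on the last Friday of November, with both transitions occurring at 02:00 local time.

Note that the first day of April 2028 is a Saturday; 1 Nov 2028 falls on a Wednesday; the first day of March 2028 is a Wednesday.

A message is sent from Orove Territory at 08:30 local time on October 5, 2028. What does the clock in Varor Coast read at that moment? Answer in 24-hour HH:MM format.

1 April 2028 is a Saturday, so the first Monday is April 3.
1 November 2028 is a Wednesday, so the first Saturday is November 4 and the fourth is November 25.
October 5, 2028 falls between 3 April and 25 November, so daylight saving is in effect and Orove Territory is at UTC+06:30.
08:30 Orove Territory − 6h30m = 02:00 UTC.
1 March 2028 is a Wednesday, so the first Saturday is March 4 and the third is March 18.
1 November 2028 is a Wednesday, so Fridays fall on 3, 10, 17, 24; the last is November 24.
At the standard offset (UTC−00:30), 02:00 UTC − 0h30m = 01:30 Varor Coast standard time.
The standard-time date in Varor Coast, October 5, 2028, lies within the daylight-saving period (18 March – 24 November), so Varor Coast is on daylight time, UTC+00:30.
02:00 UTC + 0h30m = 02:30 Varor Coast.

02:30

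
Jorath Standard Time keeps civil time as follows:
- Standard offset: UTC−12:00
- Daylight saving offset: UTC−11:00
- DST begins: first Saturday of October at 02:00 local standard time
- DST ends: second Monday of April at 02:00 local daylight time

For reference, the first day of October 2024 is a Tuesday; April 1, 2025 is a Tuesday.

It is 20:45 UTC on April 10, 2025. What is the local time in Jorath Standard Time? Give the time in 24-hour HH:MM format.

1 October 2024 is a Tuesday, so the first Saturday is October 5.
1 April 2025 is a Tuesday, so the first Monday is April 7 and the second is April 14.
At the standard offset (UTC−12:00), 20:45 UTC − 12h = 08:45 Jorath Standard Time standard time.
The standard-time date in Jorath Standard Time, April 10, 2025, falls between 5 October 2024 and 14 April 2025, so daylight saving is in effect and Jorath Standard Time is at UTC−11:00.
20:45 UTC − 11h = 09:45 local.

09:45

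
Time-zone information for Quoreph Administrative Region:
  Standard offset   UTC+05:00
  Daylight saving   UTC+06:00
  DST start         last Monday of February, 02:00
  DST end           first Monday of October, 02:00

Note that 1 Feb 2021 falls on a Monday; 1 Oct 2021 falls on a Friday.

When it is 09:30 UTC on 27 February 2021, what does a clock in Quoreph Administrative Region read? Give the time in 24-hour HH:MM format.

1 February 2021 is a Monday, so Mondays fall on 1, 8, 15, 22; the last is February 22.
1 October 2021 is a Friday, so the first Monday is October 4.
At the standard offset (UTC+05:00), 09:30 UTC + 5h = 14:30 Quoreph Administrative Region standard time.
The standard-time date in Quoreph Administrative Region, 27 February 2021, lies within the daylight-saving period (22 February – 4 October), so Quoreph Administrative Region is on daylight time, UTC+06:00.
09:30 UTC + 6h = 15:30 local.

15:30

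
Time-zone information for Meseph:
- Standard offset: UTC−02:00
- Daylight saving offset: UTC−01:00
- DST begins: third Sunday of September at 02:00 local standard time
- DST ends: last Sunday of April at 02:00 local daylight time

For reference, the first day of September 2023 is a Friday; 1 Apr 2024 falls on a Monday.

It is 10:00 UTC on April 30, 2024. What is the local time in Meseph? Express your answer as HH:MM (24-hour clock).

08:00

1 September 2023 is a Friday, so the first Sunday is September 3 and the third is September 17.
1 April 2024 is a Monday, so Sundays fall on 7, 14, 21, 28; the last is April 28.
At the standard offset (UTC−02:00), 10:00 UTC − 2h = 08:00 Meseph standard time.
The standard-time date in Meseph, April 30, 2024, does not fall between 17 September 2023 and 28 April 2024, so daylight saving is not in effect and Meseph is at UTC−02:00.
10:00 UTC − 2h = 08:00 local.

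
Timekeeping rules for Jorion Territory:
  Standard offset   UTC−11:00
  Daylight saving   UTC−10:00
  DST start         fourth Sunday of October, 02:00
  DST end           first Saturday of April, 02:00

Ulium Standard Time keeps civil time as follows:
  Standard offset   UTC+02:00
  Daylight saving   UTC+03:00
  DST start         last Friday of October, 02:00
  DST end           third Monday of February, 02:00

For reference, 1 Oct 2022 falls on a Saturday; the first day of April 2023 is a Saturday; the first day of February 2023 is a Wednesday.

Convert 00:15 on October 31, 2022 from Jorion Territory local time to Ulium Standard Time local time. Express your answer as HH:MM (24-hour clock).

1 October 2022 is a Saturday, so the first Sunday is October 2 and the fourth is October 23.
1 April 2023 is a Saturday, so the first Saturday is April 1.
October 31, 2022 falls between 23 October 2022 and 1 April 2023, so daylight saving is in effect and Jorion Territory is at UTC−10:00.
00:15 Jorion Territory + 10h = 10:15 UTC.
1 October 2022 is a Saturday, so Fridays fall on 7, 14, 21, 28; the last is October 28.
1 February 2023 is a Wednesday, so the first Monday is February 6 and the third is February 20.
At the standard offset (UTC+02:00), 10:15 UTC + 2h = 12:15 Ulium Standard Time standard time.
The standard-time date in Ulium Standard Time, October 31, 2022, falls between 28 October 2022 and 20 February 2023, so daylight saving is in effect and Ulium Standard Time is at UTC+03:00.
10:15 UTC + 3h = 13:15 Ulium Standard Time.

13:15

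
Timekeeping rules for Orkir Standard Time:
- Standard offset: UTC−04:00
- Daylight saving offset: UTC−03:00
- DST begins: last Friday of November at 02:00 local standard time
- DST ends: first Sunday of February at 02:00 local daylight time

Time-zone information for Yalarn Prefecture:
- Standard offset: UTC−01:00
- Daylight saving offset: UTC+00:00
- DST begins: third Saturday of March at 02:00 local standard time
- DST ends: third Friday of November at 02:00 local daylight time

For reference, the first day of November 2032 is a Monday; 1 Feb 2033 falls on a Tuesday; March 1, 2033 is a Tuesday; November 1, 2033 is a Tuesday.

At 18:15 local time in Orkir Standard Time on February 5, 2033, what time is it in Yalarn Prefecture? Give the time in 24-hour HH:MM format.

20:15

1 November 2032 is a Monday, so Fridays fall on 5, 12, 19, 26; the last is November 26.
1 February 2033 is a Tuesday, so the first Sunday is February 6.
February 5, 2033 falls between 26 November 2032 and 6 February 2033, so daylight saving is in effect and Orkir Standard Time is at UTC−03:00.
18:15 Orkir Standard Time + 3h = 21:15 UTC.
1 March 2033 is a Tuesday, so the first Saturday is March 5 and the third is March 19.
1 November 2033 is a Tuesday, so the first Friday is November 4 and the third is November 18.
At the standard offset (UTC−01:00), 21:15 UTC − 1h = 20:15 Yalarn Prefecture standard time.
The standard-time date in Yalarn Prefecture, February 5, 2033, does not fall between 19 March and 18 November, so daylight saving is not in effect and Yalarn Prefecture is at UTC−01:00.
21:15 UTC − 1h = 20:15 Yalarn Prefecture.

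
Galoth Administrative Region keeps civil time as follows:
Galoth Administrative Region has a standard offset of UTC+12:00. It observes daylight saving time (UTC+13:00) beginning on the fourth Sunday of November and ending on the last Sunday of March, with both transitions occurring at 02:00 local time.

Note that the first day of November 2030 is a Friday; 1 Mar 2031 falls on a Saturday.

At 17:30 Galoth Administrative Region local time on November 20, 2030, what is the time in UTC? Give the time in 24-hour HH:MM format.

1 November 2030 is a Friday, so the first Sunday is November 3 and the fourth is November 24.
1 March 2031 is a Saturday, so Sundays fall on 2, 9, 16, 23, 30; the last is March 30.
November 20, 2030 does not fall between 24 November 2030 and 30 March 2031, so daylight saving is not in effect and Galoth Administrative Region is at UTC+12:00.
17:30 local − 12h = 05:30 UTC.

05:30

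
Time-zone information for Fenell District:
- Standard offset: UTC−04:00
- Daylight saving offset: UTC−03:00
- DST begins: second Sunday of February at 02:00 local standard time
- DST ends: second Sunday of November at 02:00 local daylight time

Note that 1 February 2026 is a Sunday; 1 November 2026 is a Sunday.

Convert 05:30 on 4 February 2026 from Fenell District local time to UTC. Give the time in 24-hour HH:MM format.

1 February 2026 is a Sunday, so the first Sunday is February 1 and the second is February 8.
1 November 2026 is a Sunday, so the first Sunday is November 1 and the second is November 8.
4 February 2026 does not fall between 8 February and 8 November, so daylight saving is not in effect and Fenell District is at UTC−04:00.
05:30 local + 4h = 09:30 UTC.

09:30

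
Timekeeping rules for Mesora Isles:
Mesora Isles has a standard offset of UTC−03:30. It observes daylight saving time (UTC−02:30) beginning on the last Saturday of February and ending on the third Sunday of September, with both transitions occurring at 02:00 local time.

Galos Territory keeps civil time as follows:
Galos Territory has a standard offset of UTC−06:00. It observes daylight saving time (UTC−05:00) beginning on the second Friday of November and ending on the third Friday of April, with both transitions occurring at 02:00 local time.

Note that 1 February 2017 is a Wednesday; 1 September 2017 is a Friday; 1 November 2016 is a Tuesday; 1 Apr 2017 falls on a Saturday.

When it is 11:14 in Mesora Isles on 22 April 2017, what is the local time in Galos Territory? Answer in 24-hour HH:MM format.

07:44

1 February 2017 is a Wednesday, so Saturdays fall on 4, 11, 18, 25; the last is February 25.
1 September 2017 is a Friday, so the first Sunday is September 3 and the third is September 17.
22 April 2017 falls between 25 February and 17 September, so daylight saving is in effect and Mesora Isles is at UTC−02:30.
11:14 Mesora Isles + 2h30m = 13:44 UTC.
1 November 2016 is a Tuesday, so the first Friday is November 4 and the second is November 11.
1 April 2017 is a Saturday, so the first Friday is April 7 and the third is April 21.
At the standard offset (UTC−06:00), 13:44 UTC − 6h = 07:44 Galos Territory standard time.
The standard-time date in Galos Territory, 22 April 2017, is outside the daylight-saving period (11 November 2016 – 21 April 2017), so Galos Territory is on standard time, UTC−06:00.
13:44 UTC − 6h = 07:44 Galos Territory.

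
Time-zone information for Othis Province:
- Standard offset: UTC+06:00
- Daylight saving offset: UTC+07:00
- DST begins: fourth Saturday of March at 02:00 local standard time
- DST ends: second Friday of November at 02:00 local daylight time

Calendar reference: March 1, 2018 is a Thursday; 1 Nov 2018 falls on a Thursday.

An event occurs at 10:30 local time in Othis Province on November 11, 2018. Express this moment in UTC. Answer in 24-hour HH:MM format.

1 March 2018 is a Thursday, so the first Saturday is March 3 and the fourth is March 24.
1 November 2018 is a Thursday, so the first Friday is November 2 and the second is November 9.
November 11, 2018 does not fall between 24 March and 9 November, so daylight saving is not in effect and Othis Province is at UTC+06:00.
10:30 local − 6h = 04:30 UTC.

04:30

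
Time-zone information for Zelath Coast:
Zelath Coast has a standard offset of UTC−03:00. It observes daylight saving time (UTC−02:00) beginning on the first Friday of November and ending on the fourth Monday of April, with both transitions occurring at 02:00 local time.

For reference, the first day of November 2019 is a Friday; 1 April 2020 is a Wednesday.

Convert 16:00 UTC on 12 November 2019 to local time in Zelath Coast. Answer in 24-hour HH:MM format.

1 November 2019 is a Friday, so the first Friday is November 1.
1 April 2020 is a Wednesday, so the first Monday is April 6 and the fourth is April 27.
At the standard offset (UTC−03:00), 16:00 UTC − 3h = 13:00 Zelath Coast standard time.
The standard-time date in Zelath Coast, 12 November 2019, lies within the daylight-saving period (1 November 2019 – 27 April 2020), so Zelath Coast is on daylight time, UTC−02:00.
16:00 UTC − 2h = 14:00 local.

14:00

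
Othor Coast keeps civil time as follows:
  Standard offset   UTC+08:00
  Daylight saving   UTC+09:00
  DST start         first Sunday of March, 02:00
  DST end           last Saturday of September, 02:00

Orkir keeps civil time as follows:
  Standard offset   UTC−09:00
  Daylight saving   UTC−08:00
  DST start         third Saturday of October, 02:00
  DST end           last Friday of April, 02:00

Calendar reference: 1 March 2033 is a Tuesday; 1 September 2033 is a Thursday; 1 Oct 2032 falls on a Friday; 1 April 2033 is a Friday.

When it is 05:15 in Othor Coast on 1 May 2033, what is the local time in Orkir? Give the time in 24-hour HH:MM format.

11:15

1 March 2033 is a Tuesday, so the first Sunday is March 6.
1 September 2033 is a Thursday, so Saturdays fall on 3, 10, 17, 24; the last is September 24.
Daylight saving runs 6 March – 24 September; 1 May 2033 is inside that window, so Othor Coast is at UTC+09:00.
05:15 Othor Coast − 9h = 20:15 UTC (rolling into the previous day, 30 April 2033).
1 October 2032 is a Friday, so the first Saturday is October 2 and the third is October 16.
1 April 2033 is a Friday, so Fridays fall on 1, 8, 15, 22, 29; the last is April 29.
At the standard offset (UTC−09:00), 20:15 UTC − 9h = 11:15 Orkir standard time.
Daylight saving runs 16 October 2032 – 29 April 2033; the standard-time date in Orkir, 30 April 2033, is outside that window, so Orkir is on standard time at UTC−09:00.
20:15 UTC − 9h = 11:15 Orkir.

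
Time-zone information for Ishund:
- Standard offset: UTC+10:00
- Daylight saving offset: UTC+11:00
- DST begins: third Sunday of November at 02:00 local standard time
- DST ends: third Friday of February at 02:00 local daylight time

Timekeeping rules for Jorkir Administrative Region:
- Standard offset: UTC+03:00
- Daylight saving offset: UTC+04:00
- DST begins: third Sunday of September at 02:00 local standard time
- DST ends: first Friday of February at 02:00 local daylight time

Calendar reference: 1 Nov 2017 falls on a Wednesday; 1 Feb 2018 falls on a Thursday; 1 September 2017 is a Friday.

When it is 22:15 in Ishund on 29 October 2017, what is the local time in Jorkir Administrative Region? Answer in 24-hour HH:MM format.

16:15

1 November 2017 is a Wednesday, so the first Sunday is November 5 and the third is November 19.
1 February 2018 is a Thursday, so the first Friday is February 2 and the third is February 16.
29 October 2017 is outside the daylight-saving period (19 November 2017 – 16 February 2018), so Ishund is on standard time, UTC+10:00.
22:15 Ishund − 10h = 12:15 UTC.
1 September 2017 is a Friday, so the first Sunday is September 3 and the third is September 17.
1 February 2018 is a Thursday, so the first Friday is February 2.
At the standard offset (UTC+03:00), 12:15 UTC + 3h = 15:15 Jorkir Administrative Region standard time.
Daylight saving runs 17 September 2017 – 2 February 2018; the standard-time date in Jorkir Administrative Region, 29 October 2017, is inside that window, so Jorkir Administrative Region is at UTC+04:00.
12:15 UTC + 4h = 16:15 Jorkir Administrative Region.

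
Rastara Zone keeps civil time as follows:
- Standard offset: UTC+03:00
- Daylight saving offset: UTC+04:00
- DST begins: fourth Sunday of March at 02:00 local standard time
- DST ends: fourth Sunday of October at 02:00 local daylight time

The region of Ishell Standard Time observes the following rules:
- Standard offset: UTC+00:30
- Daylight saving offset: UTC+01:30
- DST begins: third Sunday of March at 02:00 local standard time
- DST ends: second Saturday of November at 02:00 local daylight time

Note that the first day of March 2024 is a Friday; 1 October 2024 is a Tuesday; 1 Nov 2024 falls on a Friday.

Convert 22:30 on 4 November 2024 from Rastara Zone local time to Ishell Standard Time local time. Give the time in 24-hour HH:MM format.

1 March 2024 is a Friday, so the first Sunday is March 3 and the fourth is March 24.
1 October 2024 is a Tuesday, so the first Sunday is October 6 and the fourth is October 27.
Daylight saving runs 24 March – 27 October; 4 November 2024 is outside that window, so Rastara Zone is on standard time at UTC+03:00.
22:30 Rastara Zone − 3h = 19:30 UTC.
1 March 2024 is a Friday, so the first Sunday is March 3 and the third is March 17.
1 November 2024 is a Friday, so the first Saturday is November 2 and the second is November 9.
At the standard offset (UTC+00:30), 19:30 UTC + 0h30m = 20:00 Ishell Standard Time standard time.
The standard-time date in Ishell Standard Time, 4 November 2024, falls between 17 March and 9 November, so daylight saving is in effect and Ishell Standard Time is at UTC+01:30.
19:30 UTC + 1h30m = 21:00 Ishell Standard Time.

21:00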